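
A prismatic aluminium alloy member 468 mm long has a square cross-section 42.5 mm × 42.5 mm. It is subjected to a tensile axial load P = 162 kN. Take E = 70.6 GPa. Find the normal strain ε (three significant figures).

0.00127

A = 1806 mm².
σ = N/A = 89.69 MPa; ε = σ/E = 89.69/70600 = 1.270e-03.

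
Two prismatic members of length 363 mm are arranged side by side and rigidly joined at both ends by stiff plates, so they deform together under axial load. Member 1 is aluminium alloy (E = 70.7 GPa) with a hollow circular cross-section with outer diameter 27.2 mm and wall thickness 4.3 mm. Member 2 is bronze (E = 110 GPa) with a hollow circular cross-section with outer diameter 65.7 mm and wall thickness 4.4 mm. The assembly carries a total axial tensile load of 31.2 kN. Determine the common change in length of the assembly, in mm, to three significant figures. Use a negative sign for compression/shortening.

0.0984 mm

A_1 = 309.4 mm².
A_2 = 847.4 mm².
Equal strain + equilibrium ⇒ each member carries load in proportion to AE: A₁E₁ = 21870000 N, A₂E₂ = 93210000 N, ΣAE = 115100000 N.
δ = PL/ΣAE = 31200·363/115100000 = 0.09842 mm.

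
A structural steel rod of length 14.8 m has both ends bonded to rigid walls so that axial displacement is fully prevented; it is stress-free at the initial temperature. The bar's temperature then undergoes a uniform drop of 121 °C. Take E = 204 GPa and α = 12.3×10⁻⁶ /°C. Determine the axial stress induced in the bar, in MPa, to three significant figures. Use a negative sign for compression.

304 MPa

Free thermal expansion αLΔT = 12.3e-6 · 14800 · -121 = -22.03 mm.
The walls impose strain ε = −(-22.03)/14800 = 1.4883e-03; σ = Eε = 204000 · 1.4883e-03 = 303.6 MPa.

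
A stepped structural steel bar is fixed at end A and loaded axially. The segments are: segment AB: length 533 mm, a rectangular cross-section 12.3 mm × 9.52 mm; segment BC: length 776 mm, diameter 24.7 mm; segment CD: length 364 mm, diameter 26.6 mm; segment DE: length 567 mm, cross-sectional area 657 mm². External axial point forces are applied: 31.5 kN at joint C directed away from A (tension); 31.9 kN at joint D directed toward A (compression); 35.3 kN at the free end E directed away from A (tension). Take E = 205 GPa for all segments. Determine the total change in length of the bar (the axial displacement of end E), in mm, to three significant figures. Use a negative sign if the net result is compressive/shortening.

Internal axial forces (sectioning from the free end, tension +): N_DE = 35.3 kN, N_CD = 3.4 kN, N_BC = 34.9 kN, N_AB = 34.9 kN.
A_AB = 117.1 mm².
A_BC = 479.2 mm².
A_CD = 555.7 mm².
δ_AB = 34900·533/(117.1·205000) = 0.7749 mm
δ_BC = 34900·776/(479.2·205000) = 0.2757 mm
δ_CD = 3400·364/(555.7·205000) = 0.01086 mm
δ_DE = 35300·567/(657·205000) = 0.1486 mm
δ = Σδ_i = 1.21 mm.

1.21 mm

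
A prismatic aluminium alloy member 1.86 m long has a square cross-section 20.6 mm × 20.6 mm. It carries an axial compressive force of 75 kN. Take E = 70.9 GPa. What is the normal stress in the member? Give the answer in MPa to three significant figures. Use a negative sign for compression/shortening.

A = 424.4 mm².
σ = N/A = -75000/424.4 = -176.7 MPa.

-177 MPa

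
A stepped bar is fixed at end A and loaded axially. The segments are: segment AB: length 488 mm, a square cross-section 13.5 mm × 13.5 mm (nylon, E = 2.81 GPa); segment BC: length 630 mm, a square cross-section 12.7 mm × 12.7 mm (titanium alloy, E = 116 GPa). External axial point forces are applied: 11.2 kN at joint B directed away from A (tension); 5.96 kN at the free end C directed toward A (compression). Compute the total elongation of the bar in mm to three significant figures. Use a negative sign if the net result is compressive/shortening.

Internal axial forces (sectioning from the free end, tension +): N_BC = -5.96 kN, N_AB = 5.24 kN.
A_AB = 182.2 mm².
A_BC = 161.3 mm².
δ_AB = 5240·488/(182.2·2810) = 4.993 mm
δ_BC = -5960·630/(161.3·116000) = -0.2007 mm
δ = Σδ_i = 4.792 mm.

4.79 mm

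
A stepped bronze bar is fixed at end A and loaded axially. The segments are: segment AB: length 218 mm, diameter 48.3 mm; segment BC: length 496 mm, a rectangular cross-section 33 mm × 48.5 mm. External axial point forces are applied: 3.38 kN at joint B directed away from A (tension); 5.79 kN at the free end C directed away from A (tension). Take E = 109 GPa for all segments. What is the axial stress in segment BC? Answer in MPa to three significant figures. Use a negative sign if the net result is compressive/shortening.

3.62 MPa

Internal axial forces (sectioning from the free end, tension +): N_BC = 5.79 kN, N_AB = 9.17 kN.
A_BC = 1600 mm².
σ_BC = N_BC/A_BC = 5790/1600 = 3.618 MPa.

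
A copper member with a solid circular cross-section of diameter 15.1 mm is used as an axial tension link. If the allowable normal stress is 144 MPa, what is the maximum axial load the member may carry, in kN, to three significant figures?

A = 179.1 mm².
P_max = σ_allow · A = 144 · 179.1 = 25790 N = 25.79 kN.

25.8 kN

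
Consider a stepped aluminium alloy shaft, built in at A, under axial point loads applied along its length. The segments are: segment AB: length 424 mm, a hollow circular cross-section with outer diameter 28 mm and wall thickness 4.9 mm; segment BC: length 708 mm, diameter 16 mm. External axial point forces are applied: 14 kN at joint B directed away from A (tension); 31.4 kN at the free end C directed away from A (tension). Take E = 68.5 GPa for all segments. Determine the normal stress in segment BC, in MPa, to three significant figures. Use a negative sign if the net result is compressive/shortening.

156 MPa

Internal axial forces (sectioning from the free end, tension +): N_BC = 31.4 kN, N_AB = 45.4 kN.
A_BC = 201.1 mm².
σ_BC = N_BC/A_BC = 31400/201.1 = 156.2 MPa.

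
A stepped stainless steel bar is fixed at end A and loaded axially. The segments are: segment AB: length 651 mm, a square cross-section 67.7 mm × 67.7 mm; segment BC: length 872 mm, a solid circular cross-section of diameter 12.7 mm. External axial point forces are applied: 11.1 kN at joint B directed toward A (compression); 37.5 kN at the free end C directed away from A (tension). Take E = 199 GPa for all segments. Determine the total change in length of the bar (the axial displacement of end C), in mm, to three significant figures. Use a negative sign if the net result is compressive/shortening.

Internal axial forces (sectioning from the free end, tension +): N_BC = 37.5 kN, N_AB = 26.4 kN.
A_AB = 4583 mm².
A_BC = 126.7 mm².
δ_AB = 26400·651/(4583·199000) = 0.01884 mm
δ_BC = 37500·872/(126.7·199000) = 1.297 mm
δ = Σδ_i = 1.316 mm.

1.32 mm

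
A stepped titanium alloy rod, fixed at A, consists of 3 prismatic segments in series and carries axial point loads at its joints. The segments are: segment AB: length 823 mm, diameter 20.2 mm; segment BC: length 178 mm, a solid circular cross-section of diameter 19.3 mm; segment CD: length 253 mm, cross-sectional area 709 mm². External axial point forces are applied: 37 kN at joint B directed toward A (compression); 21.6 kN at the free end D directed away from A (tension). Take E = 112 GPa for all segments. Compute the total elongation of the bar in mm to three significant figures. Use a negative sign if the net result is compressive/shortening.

-0.167 mm

Internal axial forces (sectioning from the free end, tension +): N_CD = 21.6 kN, N_BC = 21.6 kN, N_AB = -15.4 kN.
A_AB = 320.5 mm².
A_BC = 292.6 mm².
δ_AB = -15400·823/(320.5·112000) = -0.3531 mm
δ_BC = 21600·178/(292.6·112000) = 0.1173 mm
δ_CD = 21600·253/(709·112000) = 0.06882 mm
δ = Σδ_i = -0.1669 mm.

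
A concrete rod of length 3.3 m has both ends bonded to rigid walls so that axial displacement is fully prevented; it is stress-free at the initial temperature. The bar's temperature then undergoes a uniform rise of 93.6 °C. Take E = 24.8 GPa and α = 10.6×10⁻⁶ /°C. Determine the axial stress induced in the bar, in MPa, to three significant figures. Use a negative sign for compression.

-24.6 MPa

Free thermal expansion αLΔT = 10.6e-6 · 3300 · 93.6 = 3.274 mm.
The walls impose strain ε = −(3.274)/3300 = -9.9216e-04; σ = Eε = 24800 · -9.9216e-04 = -24.61 MPa.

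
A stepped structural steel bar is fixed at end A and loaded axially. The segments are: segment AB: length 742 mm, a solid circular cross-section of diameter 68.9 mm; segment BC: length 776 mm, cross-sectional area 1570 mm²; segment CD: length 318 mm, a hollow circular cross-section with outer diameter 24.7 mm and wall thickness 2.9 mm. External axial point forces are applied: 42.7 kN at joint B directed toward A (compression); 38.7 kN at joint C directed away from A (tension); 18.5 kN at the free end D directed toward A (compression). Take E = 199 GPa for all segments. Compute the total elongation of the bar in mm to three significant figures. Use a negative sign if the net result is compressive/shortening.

Internal axial forces (sectioning from the free end, tension +): N_CD = -18.5 kN, N_BC = 20.2 kN, N_AB = -22.5 kN.
A_AB = 3728 mm².
A_CD = 198.6 mm².
δ_AB = -22500·742/(3728·199000) = -0.0225 mm
δ_BC = 20200·776/(1570·199000) = 0.05017 mm
δ_CD = -18500·318/(198.6·199000) = -0.1488 mm
δ = Σδ_i = -0.1212 mm.

-0.121 mm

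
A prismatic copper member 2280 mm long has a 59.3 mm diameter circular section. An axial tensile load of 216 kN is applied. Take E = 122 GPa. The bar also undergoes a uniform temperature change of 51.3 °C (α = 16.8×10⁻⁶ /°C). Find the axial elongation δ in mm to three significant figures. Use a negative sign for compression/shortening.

A = 2762 mm².
δ_mech = NL/(AE) = 216000·2280/(2762·122000) = 1.462 mm.
δ_thermal = αLΔT = 16.8e-6·2280·51.3 = 1.965 mm.
δ = δ_mech + δ_thermal = 3.427 mm.

3.43 mm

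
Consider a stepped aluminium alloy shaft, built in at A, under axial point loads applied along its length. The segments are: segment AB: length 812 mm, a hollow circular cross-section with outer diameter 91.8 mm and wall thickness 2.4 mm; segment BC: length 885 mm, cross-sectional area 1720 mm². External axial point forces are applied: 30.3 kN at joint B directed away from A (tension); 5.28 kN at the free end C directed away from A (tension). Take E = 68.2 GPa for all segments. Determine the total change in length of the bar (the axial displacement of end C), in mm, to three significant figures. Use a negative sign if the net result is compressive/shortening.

0.668 mm

Internal axial forces (sectioning from the free end, tension +): N_BC = 5.28 kN, N_AB = 35.58 kN.
A_AB = 674.1 mm².
δ_AB = 35580·812/(674.1·68200) = 0.6285 mm
δ_BC = 5280·885/(1720·68200) = 0.03983 mm
δ = Σδ_i = 0.6683 mm.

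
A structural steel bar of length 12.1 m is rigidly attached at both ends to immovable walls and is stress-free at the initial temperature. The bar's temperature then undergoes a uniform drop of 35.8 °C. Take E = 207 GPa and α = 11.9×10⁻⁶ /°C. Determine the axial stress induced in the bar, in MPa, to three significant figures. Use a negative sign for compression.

Free thermal expansion αLΔT = 11.9e-6 · 12100 · -35.8 = -5.155 mm.
The walls impose strain ε = −(-5.155)/12100 = 4.2602e-04; σ = Eε = 207000 · 4.2602e-04 = 88.19 MPa.

88.2 MPa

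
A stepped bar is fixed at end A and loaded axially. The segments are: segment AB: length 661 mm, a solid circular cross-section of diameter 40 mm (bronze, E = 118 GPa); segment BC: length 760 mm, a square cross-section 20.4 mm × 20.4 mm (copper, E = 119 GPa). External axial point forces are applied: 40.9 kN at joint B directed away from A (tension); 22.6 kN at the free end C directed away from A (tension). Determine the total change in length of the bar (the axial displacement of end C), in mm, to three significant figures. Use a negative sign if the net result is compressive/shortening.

Internal axial forces (sectioning from the free end, tension +): N_BC = 22.6 kN, N_AB = 63.5 kN.
A_AB = 1257 mm².
A_BC = 416.2 mm².
δ_AB = 63500·661/(1257·118000) = 0.2831 mm
δ_BC = 22600·760/(416.2·119000) = 0.3468 mm
δ = Σδ_i = 0.6299 mm.

0.630 mm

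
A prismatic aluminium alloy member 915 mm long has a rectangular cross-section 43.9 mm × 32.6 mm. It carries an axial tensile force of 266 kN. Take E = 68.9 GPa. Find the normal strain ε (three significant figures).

A = 1431 mm².
σ = N/A = 185.9 MPa; ε = σ/E = 185.9/68900 = 2.698e-03.

0.00270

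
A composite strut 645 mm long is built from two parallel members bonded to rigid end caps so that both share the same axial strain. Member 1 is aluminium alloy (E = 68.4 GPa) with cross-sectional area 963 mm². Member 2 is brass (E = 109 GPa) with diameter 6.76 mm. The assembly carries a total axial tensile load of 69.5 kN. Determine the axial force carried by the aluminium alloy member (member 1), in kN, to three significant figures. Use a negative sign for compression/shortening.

65.6 kN

A_2 = 35.89 mm².
Equal strain + equilibrium ⇒ each member carries load in proportion to AE: A₁E₁ = 65870000 N, A₂E₂ = 3912000 N, ΣAE = 69780000 N.
F₁ = P·A₁E₁/ΣAE = 69500·65870000/69780000 = 65600 N.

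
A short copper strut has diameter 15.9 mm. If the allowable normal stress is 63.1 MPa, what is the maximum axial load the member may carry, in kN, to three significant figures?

12.5 kN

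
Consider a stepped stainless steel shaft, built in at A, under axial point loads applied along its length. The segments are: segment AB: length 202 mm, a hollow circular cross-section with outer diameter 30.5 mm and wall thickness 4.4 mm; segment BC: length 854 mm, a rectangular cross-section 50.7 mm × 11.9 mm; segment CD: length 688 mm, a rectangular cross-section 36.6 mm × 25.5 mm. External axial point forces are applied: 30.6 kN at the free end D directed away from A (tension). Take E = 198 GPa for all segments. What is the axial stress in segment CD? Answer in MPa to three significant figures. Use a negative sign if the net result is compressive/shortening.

Internal axial forces (sectioning from the free end, tension +): N_CD = 30.6 kN, N_BC = 30.6 kN, N_AB = 30.6 kN.
A_CD = 933.3 mm².
σ_CD = N_CD/A_CD = 30600/933.3 = 32.79 MPa.

32.8 MPa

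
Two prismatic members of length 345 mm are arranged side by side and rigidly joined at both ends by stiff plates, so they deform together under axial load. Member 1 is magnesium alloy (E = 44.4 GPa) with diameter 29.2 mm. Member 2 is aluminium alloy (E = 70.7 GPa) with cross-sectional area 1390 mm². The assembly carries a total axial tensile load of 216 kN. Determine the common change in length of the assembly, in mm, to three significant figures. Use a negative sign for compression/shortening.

0.582 mm

A_1 = 669.7 mm².
Equal strain + equilibrium ⇒ each member carries load in proportion to AE: A₁E₁ = 29730000 N, A₂E₂ = 98270000 N, ΣAE = 128000000 N.
δ = PL/ΣAE = 216000·345/128000000 = 0.5822 mm.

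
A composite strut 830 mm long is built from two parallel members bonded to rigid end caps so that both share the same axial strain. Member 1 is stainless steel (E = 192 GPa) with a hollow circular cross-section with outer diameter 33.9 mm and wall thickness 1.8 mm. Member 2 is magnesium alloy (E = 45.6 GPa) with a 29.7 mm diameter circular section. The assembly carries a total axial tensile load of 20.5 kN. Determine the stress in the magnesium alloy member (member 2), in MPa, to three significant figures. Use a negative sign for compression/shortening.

14.1 MPa

A_1 = 181.5 mm².
A_2 = 692.8 mm².
Equal strain + equilibrium ⇒ each member carries load in proportion to AE: A₁E₁ = 34850000 N, A₂E₂ = 31590000 N, ΣAE = 66440000 N.
σ₂ = P·E₂/ΣAE = 20500·45600/66440000 = 14.07 MPa.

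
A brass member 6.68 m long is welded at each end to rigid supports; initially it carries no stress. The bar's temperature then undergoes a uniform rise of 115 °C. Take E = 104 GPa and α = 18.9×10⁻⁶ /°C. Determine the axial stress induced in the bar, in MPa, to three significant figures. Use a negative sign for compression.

-226 MPa

Free thermal expansion αLΔT = 18.9e-6 · 6680 · 115 = 14.52 mm.
The walls impose strain ε = −(14.52)/6680 = -2.1735e-03; σ = Eε = 104000 · -2.1735e-03 = -226 MPa.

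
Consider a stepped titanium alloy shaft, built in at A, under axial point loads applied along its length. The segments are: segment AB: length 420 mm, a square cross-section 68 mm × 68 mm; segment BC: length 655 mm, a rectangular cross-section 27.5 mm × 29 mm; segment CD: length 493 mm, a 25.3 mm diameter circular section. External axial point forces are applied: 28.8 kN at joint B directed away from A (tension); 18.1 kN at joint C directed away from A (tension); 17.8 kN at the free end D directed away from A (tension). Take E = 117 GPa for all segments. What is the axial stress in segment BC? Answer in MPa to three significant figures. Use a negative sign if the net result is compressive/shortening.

Internal axial forces (sectioning from the free end, tension +): N_CD = 17.8 kN, N_BC = 35.9 kN, N_AB = 64.7 kN.
A_BC = 797.5 mm².
σ_BC = N_BC/A_BC = 35900/797.5 = 45.02 MPa.

45.0 MPa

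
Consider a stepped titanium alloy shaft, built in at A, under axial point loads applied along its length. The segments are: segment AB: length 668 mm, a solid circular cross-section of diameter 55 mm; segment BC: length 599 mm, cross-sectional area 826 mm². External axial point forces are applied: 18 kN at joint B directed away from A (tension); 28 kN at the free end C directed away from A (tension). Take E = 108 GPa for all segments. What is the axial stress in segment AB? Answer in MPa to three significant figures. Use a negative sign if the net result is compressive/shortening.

Internal axial forces (sectioning from the free end, tension +): N_BC = 28 kN, N_AB = 46 kN.
A_AB = 2376 mm².
σ_AB = N_AB/A_AB = 46000/2376 = 19.36 MPa.

19.4 MPa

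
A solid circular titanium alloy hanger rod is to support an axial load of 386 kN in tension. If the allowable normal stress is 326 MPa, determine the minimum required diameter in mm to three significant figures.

38.8 mm

Required area A ≥ P/σ_allow = 386000/326 = 1184 mm².
For a solid circular section, d ≥ √(4A/π) = 38.83 mm.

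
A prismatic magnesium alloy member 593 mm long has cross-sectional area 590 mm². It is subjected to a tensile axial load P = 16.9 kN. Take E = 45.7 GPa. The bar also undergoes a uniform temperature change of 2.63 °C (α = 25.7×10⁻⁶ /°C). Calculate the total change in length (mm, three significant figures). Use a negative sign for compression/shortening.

0.412 mm

δ_mech = NL/(AE) = 16900·593/(590·45700) = 0.3717 mm.
δ_thermal = αLΔT = 25.7e-6·593·2.63 = 0.04008 mm.
δ = δ_mech + δ_thermal = 0.4118 mm.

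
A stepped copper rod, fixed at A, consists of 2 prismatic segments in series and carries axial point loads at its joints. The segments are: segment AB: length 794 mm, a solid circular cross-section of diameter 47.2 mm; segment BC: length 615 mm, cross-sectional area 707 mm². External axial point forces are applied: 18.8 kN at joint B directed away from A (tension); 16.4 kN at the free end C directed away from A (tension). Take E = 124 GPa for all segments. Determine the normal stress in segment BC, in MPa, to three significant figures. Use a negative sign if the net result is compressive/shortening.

Internal axial forces (sectioning from the free end, tension +): N_BC = 16.4 kN, N_AB = 35.2 kN.
σ_BC = N_BC/A_BC = 16400/707 = 23.2 MPa.

23.2 MPa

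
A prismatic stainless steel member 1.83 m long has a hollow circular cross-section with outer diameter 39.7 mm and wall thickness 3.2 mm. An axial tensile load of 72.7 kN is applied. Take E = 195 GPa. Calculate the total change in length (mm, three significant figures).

A = 366.9 mm².
δ_mech = NL/(AE) = 72700·1830/(366.9·195000) = 1.859 mm.

1.86 mm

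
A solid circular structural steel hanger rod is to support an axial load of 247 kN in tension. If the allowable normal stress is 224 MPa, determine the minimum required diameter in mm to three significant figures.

Required area A ≥ P/σ_allow = 247000/224 = 1103 mm².
For a solid circular section, d ≥ √(4A/π) = 37.47 mm.

37.5 mm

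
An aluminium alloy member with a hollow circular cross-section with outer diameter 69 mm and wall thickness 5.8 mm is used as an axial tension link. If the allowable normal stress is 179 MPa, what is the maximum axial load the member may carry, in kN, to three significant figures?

206 kN

A = 1152 mm².
P_max = σ_allow · A = 179 · 1152 = 206100 N = 206.1 kN.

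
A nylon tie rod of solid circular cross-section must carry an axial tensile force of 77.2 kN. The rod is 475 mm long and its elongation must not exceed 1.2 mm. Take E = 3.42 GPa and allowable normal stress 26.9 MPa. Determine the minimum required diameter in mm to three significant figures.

Required area A ≥ P/σ_allow = 77200/26.9 = 2870 mm².
For a solid circular section, d ≥ √(4A/π) = 60.45 mm.
Elongation limit: A ≥ PL/(Eδ_allow) = 77200·475/(3420·1.2) = 8935 mm² ⇒ d ≥ 106.7 mm.
The elongation limit governs.

107 mm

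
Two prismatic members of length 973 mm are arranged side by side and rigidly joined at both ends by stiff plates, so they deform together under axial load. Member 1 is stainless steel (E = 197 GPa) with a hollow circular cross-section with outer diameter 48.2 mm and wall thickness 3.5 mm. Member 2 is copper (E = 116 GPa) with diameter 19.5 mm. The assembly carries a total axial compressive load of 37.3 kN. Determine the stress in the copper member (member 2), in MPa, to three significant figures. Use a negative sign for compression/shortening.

-32.9 MPa

A_1 = 491.5 mm².
A_2 = 298.6 mm².
Equal strain + equilibrium ⇒ each member carries load in proportion to AE: A₁E₁ = 96830000 N, A₂E₂ = 34640000 N, ΣAE = 131500000 N.
σ₂ = P·E₂/ΣAE = -37300·116000/131500000 = -32.91 MPa.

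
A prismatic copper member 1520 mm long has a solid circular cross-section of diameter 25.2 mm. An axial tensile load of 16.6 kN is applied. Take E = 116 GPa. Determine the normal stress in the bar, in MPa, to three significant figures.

A = 498.8 mm².
σ = N/A = 16600/498.8 = 33.28 MPa.

33.3 MPa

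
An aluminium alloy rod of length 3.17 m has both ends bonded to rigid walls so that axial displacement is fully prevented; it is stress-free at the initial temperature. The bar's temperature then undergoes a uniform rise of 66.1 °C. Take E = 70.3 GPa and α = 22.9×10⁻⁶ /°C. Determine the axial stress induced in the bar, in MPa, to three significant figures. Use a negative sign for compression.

Free thermal expansion αLΔT = 22.9e-6 · 3170 · 66.1 = 4.798 mm.
The walls impose strain ε = −(4.798)/3170 = -1.5137e-03; σ = Eε = 70300 · -1.5137e-03 = -106.4 MPa.

-106 MPa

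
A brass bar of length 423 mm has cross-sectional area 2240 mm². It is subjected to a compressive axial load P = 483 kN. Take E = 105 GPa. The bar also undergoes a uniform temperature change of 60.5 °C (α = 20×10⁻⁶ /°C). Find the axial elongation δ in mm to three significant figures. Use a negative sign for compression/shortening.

δ_mech = NL/(AE) = -483000·423/(2240·105000) = -0.8687 mm.
δ_thermal = αLΔT = 20e-6·423·60.5 = 0.5118 mm.
δ = δ_mech + δ_thermal = -0.3568 mm.

-0.357 mm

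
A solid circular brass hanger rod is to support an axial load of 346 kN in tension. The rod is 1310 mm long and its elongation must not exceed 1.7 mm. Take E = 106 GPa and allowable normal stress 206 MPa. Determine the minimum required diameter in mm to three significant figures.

56.6 mm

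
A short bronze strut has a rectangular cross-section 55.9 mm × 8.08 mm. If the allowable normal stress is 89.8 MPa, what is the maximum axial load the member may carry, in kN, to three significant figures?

40.6 kN

A = 451.7 mm².
P_max = σ_allow · A = 89.8 · 451.7 = 40560 N = 40.56 kN.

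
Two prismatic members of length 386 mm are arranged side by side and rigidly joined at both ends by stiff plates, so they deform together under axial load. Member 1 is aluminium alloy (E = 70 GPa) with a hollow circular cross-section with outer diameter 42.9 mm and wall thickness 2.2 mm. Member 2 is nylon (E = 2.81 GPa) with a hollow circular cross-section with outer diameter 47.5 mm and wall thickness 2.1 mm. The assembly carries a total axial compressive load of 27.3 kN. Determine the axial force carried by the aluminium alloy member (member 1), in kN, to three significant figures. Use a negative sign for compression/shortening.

-26.2 kN

A_1 = 281.3 mm².
A_2 = 299.5 mm².
Equal strain + equilibrium ⇒ each member carries load in proportion to AE: A₁E₁ = 19690000 N, A₂E₂ = 841600 N, ΣAE = 20530000 N.
F₁ = P·A₁E₁/ΣAE = -27300·19690000/20530000 = -26180 N.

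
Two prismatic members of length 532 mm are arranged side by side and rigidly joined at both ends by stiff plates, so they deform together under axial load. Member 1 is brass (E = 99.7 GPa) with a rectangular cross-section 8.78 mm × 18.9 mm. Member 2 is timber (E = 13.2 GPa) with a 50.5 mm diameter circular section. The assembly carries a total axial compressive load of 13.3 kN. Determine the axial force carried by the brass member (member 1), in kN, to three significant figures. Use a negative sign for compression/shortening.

-5.12 kN

A_1 = 165.9 mm².
A_2 = 2003 mm².
Equal strain + equilibrium ⇒ each member carries load in proportion to AE: A₁E₁ = 16540000 N, A₂E₂ = 26440000 N, ΣAE = 42980000 N.
F₁ = P·A₁E₁/ΣAE = -13300·16540000/42980000 = -5119 N.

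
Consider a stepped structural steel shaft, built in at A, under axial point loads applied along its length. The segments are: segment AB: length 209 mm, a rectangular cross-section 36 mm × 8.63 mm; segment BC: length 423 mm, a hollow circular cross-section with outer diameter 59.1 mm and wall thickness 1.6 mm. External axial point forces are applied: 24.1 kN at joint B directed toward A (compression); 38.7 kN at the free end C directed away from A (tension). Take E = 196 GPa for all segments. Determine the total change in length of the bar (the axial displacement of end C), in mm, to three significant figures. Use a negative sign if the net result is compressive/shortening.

Internal axial forces (sectioning from the free end, tension +): N_BC = 38.7 kN, N_AB = 14.6 kN.
A_AB = 310.7 mm².
A_BC = 289 mm².
δ_AB = 14600·209/(310.7·196000) = 0.05011 mm
δ_BC = 38700·423/(289·196000) = 0.289 mm
δ = Σδ_i = 0.3391 mm.

0.339 mm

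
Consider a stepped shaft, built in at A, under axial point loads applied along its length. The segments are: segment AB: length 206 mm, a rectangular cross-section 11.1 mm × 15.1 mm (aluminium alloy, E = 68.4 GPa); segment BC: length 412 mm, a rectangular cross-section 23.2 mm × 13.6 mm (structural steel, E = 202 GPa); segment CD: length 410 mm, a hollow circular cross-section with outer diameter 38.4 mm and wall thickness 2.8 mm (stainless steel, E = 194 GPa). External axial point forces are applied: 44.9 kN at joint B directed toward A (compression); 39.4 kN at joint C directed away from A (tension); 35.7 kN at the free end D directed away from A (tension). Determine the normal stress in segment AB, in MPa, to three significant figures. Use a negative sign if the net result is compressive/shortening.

180 MPa

Internal axial forces (sectioning from the free end, tension +): N_CD = 35.7 kN, N_BC = 75.1 kN, N_AB = 30.2 kN.
A_AB = 167.6 mm².
σ_AB = N_AB/A_AB = 30200/167.6 = 180.2 MPa.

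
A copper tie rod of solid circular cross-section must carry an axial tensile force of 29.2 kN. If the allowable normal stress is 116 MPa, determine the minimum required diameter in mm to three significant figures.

Required area A ≥ P/σ_allow = 29200/116 = 251.7 mm².
For a solid circular section, d ≥ √(4A/π) = 17.9 mm.

17.9 mm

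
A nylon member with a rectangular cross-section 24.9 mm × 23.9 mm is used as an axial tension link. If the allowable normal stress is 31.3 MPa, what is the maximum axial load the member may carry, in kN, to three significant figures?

A = 595.1 mm².
P_max = σ_allow · A = 31.3 · 595.1 = 18630 N = 18.63 kN.

18.6 kN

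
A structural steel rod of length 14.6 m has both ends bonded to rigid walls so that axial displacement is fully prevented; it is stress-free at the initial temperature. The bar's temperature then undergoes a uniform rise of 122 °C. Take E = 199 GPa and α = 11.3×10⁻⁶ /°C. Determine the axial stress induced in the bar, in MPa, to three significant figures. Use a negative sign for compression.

Free thermal expansion αLΔT = 11.3e-6 · 14600 · 122 = 20.13 mm.
The walls impose strain ε = −(20.13)/14600 = -1.3786e-03; σ = Eε = 199000 · -1.3786e-03 = -274.3 MPa.

-274 MPa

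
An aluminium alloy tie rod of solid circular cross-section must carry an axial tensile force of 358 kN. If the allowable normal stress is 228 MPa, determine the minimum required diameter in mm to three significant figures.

44.7 mm

Required area A ≥ P/σ_allow = 358000/228 = 1570 mm².
For a solid circular section, d ≥ √(4A/π) = 44.71 mm.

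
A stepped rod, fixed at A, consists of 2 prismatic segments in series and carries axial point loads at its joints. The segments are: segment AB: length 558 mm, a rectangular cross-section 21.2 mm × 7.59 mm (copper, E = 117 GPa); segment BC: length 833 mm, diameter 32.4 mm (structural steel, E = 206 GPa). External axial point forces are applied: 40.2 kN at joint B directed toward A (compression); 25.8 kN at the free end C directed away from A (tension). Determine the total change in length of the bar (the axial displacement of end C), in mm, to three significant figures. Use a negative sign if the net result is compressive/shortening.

-0.300 mm

Internal axial forces (sectioning from the free end, tension +): N_BC = 25.8 kN, N_AB = -14.4 kN.
A_AB = 160.9 mm².
A_BC = 824.5 mm².
δ_AB = -14400·558/(160.9·117000) = -0.4268 mm
δ_BC = 25800·833/(824.5·206000) = 0.1265 mm
δ = Σδ_i = -0.3003 mm.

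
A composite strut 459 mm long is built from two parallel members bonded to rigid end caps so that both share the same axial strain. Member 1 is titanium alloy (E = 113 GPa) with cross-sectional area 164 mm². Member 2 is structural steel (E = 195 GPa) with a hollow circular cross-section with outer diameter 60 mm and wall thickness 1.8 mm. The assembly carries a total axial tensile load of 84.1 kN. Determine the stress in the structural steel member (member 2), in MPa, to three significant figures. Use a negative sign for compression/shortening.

198 MPa

A_2 = 329.1 mm².
Equal strain + equilibrium ⇒ each member carries load in proportion to AE: A₁E₁ = 18530000 N, A₂E₂ = 64180000 N, ΣAE = 82710000 N.
σ₂ = P·E₂/ΣAE = 84100·195000/82710000 = 198.3 MPa.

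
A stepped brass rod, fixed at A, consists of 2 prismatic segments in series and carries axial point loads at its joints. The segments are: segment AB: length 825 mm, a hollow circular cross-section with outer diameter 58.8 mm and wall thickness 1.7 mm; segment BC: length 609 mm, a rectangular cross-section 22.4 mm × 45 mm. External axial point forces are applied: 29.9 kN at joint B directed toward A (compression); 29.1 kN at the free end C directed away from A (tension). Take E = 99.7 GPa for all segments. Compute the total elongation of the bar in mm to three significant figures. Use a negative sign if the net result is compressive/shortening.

0.155 mm

Internal axial forces (sectioning from the free end, tension +): N_BC = 29.1 kN, N_AB = -0.8 kN.
A_AB = 305 mm².
A_BC = 1008 mm².
δ_AB = -800·825/(305·99700) = -0.02171 mm
δ_BC = 29100·609/(1008·99700) = 0.1763 mm
δ = Σδ_i = 0.1546 mm.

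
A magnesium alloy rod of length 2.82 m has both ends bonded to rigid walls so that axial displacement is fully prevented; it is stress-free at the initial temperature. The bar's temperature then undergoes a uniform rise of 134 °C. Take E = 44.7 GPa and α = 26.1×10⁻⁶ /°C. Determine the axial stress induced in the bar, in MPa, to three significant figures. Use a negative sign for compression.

-156 MPa

Free thermal expansion αLΔT = 26.1e-6 · 2820 · 134 = 9.863 mm.
The walls impose strain ε = −(9.863)/2820 = -3.4974e-03; σ = Eε = 44700 · -3.4974e-03 = -156.3 MPa.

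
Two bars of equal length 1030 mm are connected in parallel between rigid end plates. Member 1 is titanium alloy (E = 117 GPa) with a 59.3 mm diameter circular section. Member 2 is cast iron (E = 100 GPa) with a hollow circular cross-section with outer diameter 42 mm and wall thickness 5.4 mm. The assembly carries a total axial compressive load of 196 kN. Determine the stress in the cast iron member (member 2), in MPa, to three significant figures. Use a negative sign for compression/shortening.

A_1 = 2762 mm².
A_2 = 620.9 mm².
Equal strain + equilibrium ⇒ each member carries load in proportion to AE: A₁E₁ = 323100000 N, A₂E₂ = 62090000 N, ΣAE = 385200000 N.
σ₂ = P·E₂/ΣAE = -196000·100000/385200000 = -50.88 MPa.

-50.9 MPa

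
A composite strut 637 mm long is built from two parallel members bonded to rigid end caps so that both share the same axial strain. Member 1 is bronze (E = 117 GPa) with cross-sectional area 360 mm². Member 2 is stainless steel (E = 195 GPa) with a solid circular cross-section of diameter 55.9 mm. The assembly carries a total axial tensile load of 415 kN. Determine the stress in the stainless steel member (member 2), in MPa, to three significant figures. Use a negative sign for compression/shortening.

155 MPa

A_2 = 2454 mm².
Equal strain + equilibrium ⇒ each member carries load in proportion to AE: A₁E₁ = 42120000 N, A₂E₂ = 478600000 N, ΣAE = 520700000 N.
σ₂ = P·E₂/ΣAE = 415000·195000/520700000 = 155.4 MPa.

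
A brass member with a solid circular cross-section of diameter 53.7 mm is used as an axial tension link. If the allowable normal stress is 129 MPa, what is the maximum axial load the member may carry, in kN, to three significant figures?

292 kN

A = 2265 mm².
P_max = σ_allow · A = 129 · 2265 = 292200 N = 292.2 kN.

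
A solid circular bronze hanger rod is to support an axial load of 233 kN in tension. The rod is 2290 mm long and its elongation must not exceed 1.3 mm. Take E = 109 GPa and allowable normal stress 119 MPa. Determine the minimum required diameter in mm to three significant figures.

Required area A ≥ P/σ_allow = 233000/119 = 1958 mm².
For a solid circular section, d ≥ √(4A/π) = 49.93 mm.
Elongation limit: A ≥ PL/(Eδ_allow) = 233000·2290/(109000·1.3) = 3765 mm² ⇒ d ≥ 69.24 mm.
The elongation limit governs.

69.2 mm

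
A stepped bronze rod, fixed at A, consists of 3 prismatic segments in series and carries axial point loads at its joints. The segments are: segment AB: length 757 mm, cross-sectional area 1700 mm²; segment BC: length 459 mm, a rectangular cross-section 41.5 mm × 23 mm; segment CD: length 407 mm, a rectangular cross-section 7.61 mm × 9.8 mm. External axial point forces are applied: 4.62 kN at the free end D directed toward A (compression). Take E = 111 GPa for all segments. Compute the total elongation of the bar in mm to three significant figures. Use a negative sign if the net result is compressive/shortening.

-0.266 mm

Internal axial forces (sectioning from the free end, tension +): N_CD = -4.62 kN, N_BC = -4.62 kN, N_AB = -4.62 kN.
A_BC = 954.5 mm².
A_CD = 74.58 mm².
δ_AB = -4620·757/(1700·111000) = -0.01853 mm
δ_BC = -4620·459/(954.5·111000) = -0.02002 mm
δ_CD = -4620·407/(74.58·111000) = -0.2271 mm
δ = Σδ_i = -0.2657 mm.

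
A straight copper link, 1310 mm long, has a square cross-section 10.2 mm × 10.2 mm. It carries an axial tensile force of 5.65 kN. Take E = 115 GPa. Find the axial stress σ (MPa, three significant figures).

54.3 MPa

A = 104 mm².
σ = N/A = 5650/104 = 54.31 MPa.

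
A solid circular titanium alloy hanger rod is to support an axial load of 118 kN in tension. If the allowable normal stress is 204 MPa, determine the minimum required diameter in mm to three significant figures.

Required area A ≥ P/σ_allow = 118000/204 = 578.4 mm².
For a solid circular section, d ≥ √(4A/π) = 27.14 mm.

27.1 mm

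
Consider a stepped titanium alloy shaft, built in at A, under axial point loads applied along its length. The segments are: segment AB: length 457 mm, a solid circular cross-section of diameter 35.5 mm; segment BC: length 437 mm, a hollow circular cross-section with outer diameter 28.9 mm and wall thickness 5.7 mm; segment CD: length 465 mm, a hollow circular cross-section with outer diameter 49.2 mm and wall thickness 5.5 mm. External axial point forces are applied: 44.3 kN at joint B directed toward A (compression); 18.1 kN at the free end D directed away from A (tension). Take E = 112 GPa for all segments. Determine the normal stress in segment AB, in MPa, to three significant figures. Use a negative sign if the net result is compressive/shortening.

-26.5 MPa

Internal axial forces (sectioning from the free end, tension +): N_CD = 18.1 kN, N_BC = 18.1 kN, N_AB = -26.2 kN.
A_AB = 989.8 mm².
σ_AB = N_AB/A_AB = -26200/989.8 = -26.47 MPa.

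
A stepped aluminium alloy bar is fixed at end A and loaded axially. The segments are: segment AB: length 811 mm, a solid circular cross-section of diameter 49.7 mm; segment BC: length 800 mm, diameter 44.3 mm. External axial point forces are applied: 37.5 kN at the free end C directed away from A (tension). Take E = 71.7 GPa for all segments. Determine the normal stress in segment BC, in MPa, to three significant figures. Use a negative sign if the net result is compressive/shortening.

Internal axial forces (sectioning from the free end, tension +): N_BC = 37.5 kN, N_AB = 37.5 kN.
A_BC = 1541 mm².
σ_BC = N_BC/A_BC = 37500/1541 = 24.33 MPa.

24.3 MPa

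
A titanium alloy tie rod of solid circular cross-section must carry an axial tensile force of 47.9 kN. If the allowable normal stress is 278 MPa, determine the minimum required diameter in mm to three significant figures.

Required area A ≥ P/σ_allow = 47900/278 = 172.3 mm².
For a solid circular section, d ≥ √(4A/π) = 14.81 mm.

14.8 mm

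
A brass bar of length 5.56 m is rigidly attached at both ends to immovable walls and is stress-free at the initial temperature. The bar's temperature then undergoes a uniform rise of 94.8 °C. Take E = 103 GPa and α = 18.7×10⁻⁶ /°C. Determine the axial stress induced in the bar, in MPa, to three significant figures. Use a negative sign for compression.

-183 MPa

Free thermal expansion αLΔT = 18.7e-6 · 5560 · 94.8 = 9.857 mm.
The walls impose strain ε = −(9.857)/5560 = -1.7728e-03; σ = Eε = 103000 · -1.7728e-03 = -182.6 MPa.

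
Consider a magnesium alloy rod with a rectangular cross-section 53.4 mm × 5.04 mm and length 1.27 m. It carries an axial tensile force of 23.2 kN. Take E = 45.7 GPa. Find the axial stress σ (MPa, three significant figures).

86.2 MPa

A = 269.1 mm².
σ = N/A = 23200/269.1 = 86.2 MPa.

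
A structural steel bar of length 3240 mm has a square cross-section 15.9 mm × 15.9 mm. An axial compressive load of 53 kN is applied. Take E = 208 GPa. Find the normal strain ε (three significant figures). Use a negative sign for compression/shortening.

-0.00101

A = 252.8 mm².
σ = N/A = -209.6 MPa; ε = σ/E = -209.6/208000 = -1.008e-03.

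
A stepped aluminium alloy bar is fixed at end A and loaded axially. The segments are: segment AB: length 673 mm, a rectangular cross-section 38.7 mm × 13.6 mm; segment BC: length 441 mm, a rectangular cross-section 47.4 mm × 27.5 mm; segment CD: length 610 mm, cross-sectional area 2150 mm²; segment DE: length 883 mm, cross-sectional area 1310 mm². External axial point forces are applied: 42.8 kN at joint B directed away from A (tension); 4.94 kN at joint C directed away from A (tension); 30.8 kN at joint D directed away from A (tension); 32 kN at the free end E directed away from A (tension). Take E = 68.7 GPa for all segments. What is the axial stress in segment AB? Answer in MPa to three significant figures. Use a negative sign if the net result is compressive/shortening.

Internal axial forces (sectioning from the free end, tension +): N_DE = 32 kN, N_CD = 62.8 kN, N_BC = 67.74 kN, N_AB = 110.5 kN.
A_AB = 526.3 mm².
σ_AB = N_AB/A_AB = 110500/526.3 = 210 MPa.

210 MPa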